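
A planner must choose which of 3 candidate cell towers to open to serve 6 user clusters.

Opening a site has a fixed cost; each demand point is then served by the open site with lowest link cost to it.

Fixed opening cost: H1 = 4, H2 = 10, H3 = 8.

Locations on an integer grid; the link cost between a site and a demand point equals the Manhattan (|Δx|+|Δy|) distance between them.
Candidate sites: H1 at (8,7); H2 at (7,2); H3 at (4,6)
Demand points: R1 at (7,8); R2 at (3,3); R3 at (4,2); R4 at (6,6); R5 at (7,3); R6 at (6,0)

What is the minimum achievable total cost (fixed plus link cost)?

31

Open {H1, H2}: assign each demand point to its cheapest open site.
  R1→H1 2, R2→H2 5, R3→H2 3, R4→H1 3, R5→H2 1, R6→H2 3
  link cost 17, fixed 14 → total 31.
Compare {H2}: link cost 23 + fixed 10 = 33.
Compare {H2, H3}: link cost 18 + fixed 18 = 36.
Compare {H3}: link cost 29 + fixed 8 = 37.
All other subsets cost ≥ 33. Minimum total cost: 31.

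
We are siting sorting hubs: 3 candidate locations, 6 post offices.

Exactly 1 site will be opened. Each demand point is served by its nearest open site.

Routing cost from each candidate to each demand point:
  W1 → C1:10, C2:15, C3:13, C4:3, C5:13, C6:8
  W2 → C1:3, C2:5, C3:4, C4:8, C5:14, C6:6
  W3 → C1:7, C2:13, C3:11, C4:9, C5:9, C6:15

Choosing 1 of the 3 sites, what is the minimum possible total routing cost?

Open {W2}.
  C1→W2 3, C2→W2 5, C3→W2 4, C4→W2 8, C5→W2 14, C6→W2 6  ⇒ total 40.
Compare {W1}: total 62.
Compare {W3}: total 64.

40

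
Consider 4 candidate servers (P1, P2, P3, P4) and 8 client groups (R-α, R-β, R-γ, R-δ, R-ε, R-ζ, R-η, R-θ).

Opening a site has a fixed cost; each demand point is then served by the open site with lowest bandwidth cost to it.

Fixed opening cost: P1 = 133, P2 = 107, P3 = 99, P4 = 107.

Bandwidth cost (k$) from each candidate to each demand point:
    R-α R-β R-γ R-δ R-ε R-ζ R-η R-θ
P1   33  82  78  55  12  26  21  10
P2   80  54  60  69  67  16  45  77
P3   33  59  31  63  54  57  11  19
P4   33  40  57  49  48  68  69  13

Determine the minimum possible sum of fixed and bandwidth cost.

Open {P3}: assign each demand point to its cheapest open site.
  R-α→P3 33, R-β→P3 59, R-γ→P3 31, R-δ→P3 63, R-ε→P3 54, R-ζ→P3 57, R-η→P3 11, R-θ→P3 19
  bandwidth cost 327, fixed 99 → total 426.
Compare {P1}: bandwidth cost 317 + fixed 133 = 450.
Compare {P1, P3}: bandwidth cost 237 + fixed 232 = 469.
Compare {P4}: bandwidth cost 377 + fixed 107 = 484.
All other subsets cost ≥ 450. Minimum total cost: 426.

426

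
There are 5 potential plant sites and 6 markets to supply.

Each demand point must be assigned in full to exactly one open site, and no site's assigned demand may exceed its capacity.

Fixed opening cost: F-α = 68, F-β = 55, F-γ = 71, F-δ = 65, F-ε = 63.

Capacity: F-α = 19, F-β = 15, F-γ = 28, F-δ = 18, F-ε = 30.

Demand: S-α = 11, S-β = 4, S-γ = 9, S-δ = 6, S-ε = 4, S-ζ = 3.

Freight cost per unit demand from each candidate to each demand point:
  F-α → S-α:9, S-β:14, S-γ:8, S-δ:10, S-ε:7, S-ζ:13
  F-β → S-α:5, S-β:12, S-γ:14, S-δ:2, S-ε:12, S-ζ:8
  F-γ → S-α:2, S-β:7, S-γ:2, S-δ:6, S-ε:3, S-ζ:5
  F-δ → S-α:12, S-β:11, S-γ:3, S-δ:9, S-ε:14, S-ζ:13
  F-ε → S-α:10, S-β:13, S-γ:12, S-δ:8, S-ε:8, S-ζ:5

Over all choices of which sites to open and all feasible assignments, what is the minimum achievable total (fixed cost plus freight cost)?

242

Open {F-β, F-γ}; cheapest assignment that respects the capacities:
  F-β (cap 15, load 9): S-δ, S-ζ — cost 6×2 + 3×8 = 36
  F-γ (cap 28, load 28): S-α, S-β, S-γ, S-ε — cost 11×2 + 4×7 + 9×2 + 4×3 = 80
  Shipping 116, fixed 126 → total 242.
  Any other capacity-feasible assignment to {F-β, F-γ} ships for at least 116.
Compare {F-γ, F-δ}: its best feasible assignment gives total 276.
Compare {F-γ, F-ε}: its best feasible assignment gives total 277.
Every other set of open sites that can feasibly serve all demand totals ≥ 276 even under its best assignment. Minimum: 242.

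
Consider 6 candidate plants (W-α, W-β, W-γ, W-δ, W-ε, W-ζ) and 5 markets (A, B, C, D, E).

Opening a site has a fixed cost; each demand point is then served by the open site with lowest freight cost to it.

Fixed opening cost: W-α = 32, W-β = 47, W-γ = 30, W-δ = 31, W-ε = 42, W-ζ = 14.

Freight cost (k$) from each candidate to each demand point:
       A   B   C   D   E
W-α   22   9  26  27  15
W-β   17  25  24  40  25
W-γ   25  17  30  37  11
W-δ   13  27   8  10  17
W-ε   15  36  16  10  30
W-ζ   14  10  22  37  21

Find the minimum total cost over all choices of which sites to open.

Open {W-δ, W-ζ}: assign each demand point to its cheapest open site.
  A→W-δ 13, B→W-ζ 10, C→W-δ 8, D→W-δ 10, E→W-δ 17
  freight cost 58, fixed 45 → total 103.
Compare {W-δ}: freight cost 75 + fixed 31 = 106.
Compare {W-ζ}: freight cost 104 + fixed 14 = 118.
Compare {W-α, W-δ}: freight cost 55 + fixed 63 = 118.
All other subsets cost ≥ 106. Minimum total cost: 103.

103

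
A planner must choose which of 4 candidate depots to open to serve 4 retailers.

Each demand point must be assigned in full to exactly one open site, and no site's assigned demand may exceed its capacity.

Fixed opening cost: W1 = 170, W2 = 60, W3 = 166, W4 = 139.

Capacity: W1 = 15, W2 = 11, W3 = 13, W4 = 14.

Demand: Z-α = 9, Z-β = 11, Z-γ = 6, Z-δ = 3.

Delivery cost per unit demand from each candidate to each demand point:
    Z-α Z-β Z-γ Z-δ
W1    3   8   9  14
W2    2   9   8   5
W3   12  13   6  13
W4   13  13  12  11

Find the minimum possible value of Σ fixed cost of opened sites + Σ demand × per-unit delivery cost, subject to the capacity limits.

Open {W1, W4}; cheapest assignment that respects the capacities:
  W1 (cap 15, load 15): Z-α, Z-γ — cost 9×3 + 6×9 = 81
  W4 (cap 14, load 14): Z-β, Z-δ — cost 11×13 + 3×11 = 176
  Shipping 257, fixed 309 → total 566.
  Any other capacity-feasible assignment to {W1, W4} ships for at least 257.
Compare {W1, W2, W3}: its best feasible assignment gives total 577.
Compare {W1, W2, W4}: its best feasible assignment gives total 580.
Every other set of open sites that can feasibly serve all demand totals ≥ 577 even under its best assignment. Minimum: 566.

566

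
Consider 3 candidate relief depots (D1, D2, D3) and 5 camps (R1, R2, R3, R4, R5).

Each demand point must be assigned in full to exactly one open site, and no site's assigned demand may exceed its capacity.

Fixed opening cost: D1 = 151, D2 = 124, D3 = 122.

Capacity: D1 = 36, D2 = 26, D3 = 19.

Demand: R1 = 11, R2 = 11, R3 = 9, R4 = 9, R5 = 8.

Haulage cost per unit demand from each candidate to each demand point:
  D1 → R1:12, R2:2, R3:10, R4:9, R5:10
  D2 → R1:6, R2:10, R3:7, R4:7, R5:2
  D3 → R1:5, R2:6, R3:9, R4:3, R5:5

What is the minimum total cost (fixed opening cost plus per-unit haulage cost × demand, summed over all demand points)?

550

Open {D1, D2}; cheapest assignment that respects the capacities:
  D1 (cap 36, load 29): R2, R3, R4 — cost 11×2 + 9×10 + 9×9 = 193
  D2 (cap 26, load 19): R1, R5 — cost 11×6 + 8×2 = 82
  Shipping 275, fixed 275 → total 550.
  Any other capacity-feasible assignment to {D1, D2} ships for at least 275.
Compare {D1, D3}: its best feasible assignment gives total 561.
Compare {D1, D2, D3}: its best feasible assignment gives total 609.
Every other set of open sites that can feasibly serve all demand totals ≥ 561 even under its best assignment. Minimum: 550.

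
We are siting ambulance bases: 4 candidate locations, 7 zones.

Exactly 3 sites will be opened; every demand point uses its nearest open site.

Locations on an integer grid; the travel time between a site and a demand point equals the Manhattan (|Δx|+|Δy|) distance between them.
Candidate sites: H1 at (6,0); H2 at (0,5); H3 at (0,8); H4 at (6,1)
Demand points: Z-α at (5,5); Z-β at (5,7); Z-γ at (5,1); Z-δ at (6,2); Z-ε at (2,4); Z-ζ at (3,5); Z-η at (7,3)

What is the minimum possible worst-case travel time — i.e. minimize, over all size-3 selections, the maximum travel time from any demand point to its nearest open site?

6

Open {H1, H2, H3}.
  Farthest demand point is Z-β at travel time 6 (to H3); all others are ≤ 6.
With {H1, H3, H4} the worst case is 6.
With {H2, H3, H4} the worst case is 6.
No size-3 selection achieves below 6.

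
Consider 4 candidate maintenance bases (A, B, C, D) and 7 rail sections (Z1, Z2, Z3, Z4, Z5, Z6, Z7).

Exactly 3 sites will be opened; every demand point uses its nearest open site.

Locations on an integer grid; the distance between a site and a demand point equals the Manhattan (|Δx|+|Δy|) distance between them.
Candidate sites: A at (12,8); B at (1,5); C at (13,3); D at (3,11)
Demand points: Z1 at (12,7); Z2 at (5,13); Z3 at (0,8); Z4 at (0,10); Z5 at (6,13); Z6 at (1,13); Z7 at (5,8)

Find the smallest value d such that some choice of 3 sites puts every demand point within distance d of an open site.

Open {A, B, D}.
  Farthest demand point is Z5 at distance 5 (to D); all others are ≤ 5.
With {B, C, D} the worst case is 5.
With {A, C, D} the worst case is 6.
No size-3 selection achieves below 5.

5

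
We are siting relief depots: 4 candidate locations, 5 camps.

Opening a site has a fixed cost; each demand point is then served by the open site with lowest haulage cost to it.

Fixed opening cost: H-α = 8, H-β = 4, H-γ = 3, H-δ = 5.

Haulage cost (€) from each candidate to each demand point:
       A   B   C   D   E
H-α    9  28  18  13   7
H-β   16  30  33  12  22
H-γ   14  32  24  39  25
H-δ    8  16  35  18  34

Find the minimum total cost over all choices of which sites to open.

75

Open {H-α, H-δ}: assign each demand point to its cheapest open site.
  A→H-δ 8, B→H-δ 16, C→H-α 18, D→H-α 13, E→H-α 7
  haulage cost 62, fixed 13 → total 75.
Compare {H-α, H-β, H-δ}: haulage cost 61 + fixed 17 = 78.
Compare {H-α, H-γ, H-δ}: haulage cost 62 + fixed 16 = 78.
Compare {H-α, H-β, H-γ, H-δ}: haulage cost 61 + fixed 20 = 81.
All other subsets cost ≥ 78. Minimum total cost: 75.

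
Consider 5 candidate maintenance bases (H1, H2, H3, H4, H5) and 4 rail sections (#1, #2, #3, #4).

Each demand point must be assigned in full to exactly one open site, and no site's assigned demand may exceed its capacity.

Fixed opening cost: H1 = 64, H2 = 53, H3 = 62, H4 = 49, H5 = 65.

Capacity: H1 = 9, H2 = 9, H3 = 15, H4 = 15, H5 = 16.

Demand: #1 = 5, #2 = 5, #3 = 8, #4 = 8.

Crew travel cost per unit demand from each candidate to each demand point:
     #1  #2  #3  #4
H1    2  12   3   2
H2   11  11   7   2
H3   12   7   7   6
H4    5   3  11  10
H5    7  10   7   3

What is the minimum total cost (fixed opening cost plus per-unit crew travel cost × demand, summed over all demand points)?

Open {H4, H5}; cheapest assignment that respects the capacities:
  H4 (cap 15, load 10): #1, #2 — cost 5×5 + 5×3 = 40
  H5 (cap 16, load 16): #3, #4 — cost 8×7 + 8×3 = 80
  Shipping 120, fixed 114 → total 234.
  Any other capacity-feasible assignment to {H4, H5} ships for at least 120.
Compare {H1, H2, H4}: its best feasible assignment gives total 246.
Compare {H1, H4, H5}: its best feasible assignment gives total 266.
Every other set of open sites that can feasibly serve all demand totals ≥ 246 even under its best assignment. Minimum: 234.

234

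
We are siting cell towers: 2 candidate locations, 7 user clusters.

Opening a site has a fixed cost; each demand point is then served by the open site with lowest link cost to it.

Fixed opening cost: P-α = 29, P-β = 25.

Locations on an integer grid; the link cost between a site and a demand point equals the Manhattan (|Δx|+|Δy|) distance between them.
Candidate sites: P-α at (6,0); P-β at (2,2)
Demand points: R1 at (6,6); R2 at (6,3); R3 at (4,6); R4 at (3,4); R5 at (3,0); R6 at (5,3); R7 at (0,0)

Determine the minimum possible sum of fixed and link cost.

Open {P-β}: assign each demand point to its cheapest open site.
  R1→P-β 8, R2→P-β 5, R3→P-β 6, R4→P-β 3, R5→P-β 3, R6→P-β 4, R7→P-β 4
  link cost 33, fixed 25 → total 58.
Compare {P-α}: link cost 37 + fixed 29 = 66.
Compare {P-α, P-β}: link cost 29 + fixed 54 = 83.

58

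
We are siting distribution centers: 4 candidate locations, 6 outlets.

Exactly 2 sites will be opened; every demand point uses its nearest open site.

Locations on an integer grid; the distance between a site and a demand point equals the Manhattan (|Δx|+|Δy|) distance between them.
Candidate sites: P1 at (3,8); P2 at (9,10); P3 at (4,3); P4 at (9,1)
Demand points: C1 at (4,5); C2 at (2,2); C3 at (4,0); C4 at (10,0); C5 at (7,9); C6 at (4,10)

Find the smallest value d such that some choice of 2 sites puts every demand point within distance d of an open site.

7

Open {P1, P4}.
  Farthest demand point is C2 at distance 7 (to P1); all others are ≤ 7.
With {P1, P3} the worst case is 9.
With {P2, P3} the worst case is 9.
No size-2 selection achieves below 7.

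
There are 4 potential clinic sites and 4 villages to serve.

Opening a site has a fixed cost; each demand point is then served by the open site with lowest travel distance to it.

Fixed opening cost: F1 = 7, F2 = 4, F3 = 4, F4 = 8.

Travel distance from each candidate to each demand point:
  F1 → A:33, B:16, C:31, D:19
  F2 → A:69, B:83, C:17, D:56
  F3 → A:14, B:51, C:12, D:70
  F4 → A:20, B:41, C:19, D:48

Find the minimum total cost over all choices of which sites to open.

72

Open {F1, F3}: assign each demand point to its cheapest open site.
  A→F3 14, B→F1 16, C→F3 12, D→F1 19
  travel distance 61, fixed 11 → total 72.
Compare {F1, F2, F3}: travel distance 61 + fixed 15 = 76.
Compare {F1, F3, F4}: travel distance 61 + fixed 19 = 80.
Compare {F1, F2, F3, F4}: travel distance 61 + fixed 23 = 84.
All other subsets cost ≥ 76. Minimum total cost: 72.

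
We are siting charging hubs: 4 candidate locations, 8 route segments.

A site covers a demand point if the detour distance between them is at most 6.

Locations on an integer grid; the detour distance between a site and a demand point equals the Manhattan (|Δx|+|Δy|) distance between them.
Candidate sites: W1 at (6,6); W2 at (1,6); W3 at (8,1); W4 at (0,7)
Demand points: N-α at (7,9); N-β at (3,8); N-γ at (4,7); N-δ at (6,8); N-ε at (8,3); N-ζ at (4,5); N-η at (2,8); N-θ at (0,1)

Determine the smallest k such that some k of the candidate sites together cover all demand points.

2

Coverage sets (demand points within 6 of each site):
  W1: {N-α, N-β, N-γ, N-δ, N-ε, N-ζ, N-η}
  W2: {N-β, N-γ, N-ζ, N-η, N-θ}
  W3: {N-ε}
  W4: {N-β, N-γ, N-ζ, N-η, N-θ}
No single site covers all 8 demand points.
But {W1, W2} covers everything, so the minimum is 2.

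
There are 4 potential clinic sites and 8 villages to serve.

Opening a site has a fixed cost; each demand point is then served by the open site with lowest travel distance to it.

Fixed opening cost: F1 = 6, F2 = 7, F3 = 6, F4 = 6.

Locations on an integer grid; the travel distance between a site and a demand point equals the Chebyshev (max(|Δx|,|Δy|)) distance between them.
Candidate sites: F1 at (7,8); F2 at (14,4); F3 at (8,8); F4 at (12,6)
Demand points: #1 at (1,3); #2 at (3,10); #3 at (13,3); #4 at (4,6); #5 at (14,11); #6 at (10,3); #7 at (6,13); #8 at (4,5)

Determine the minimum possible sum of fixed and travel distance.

Open {F1, F4}: assign each demand point to its cheapest open site.
  #1→F1 6, #2→F1 4, #3→F4 3, #4→F1 3, #5→F4 5, #6→F4 3, #7→F1 5, #8→F1 3
  travel distance 32, fixed 12 → total 44.
Compare {F1}: travel distance 39 + fixed 6 = 45.
Compare {F1, F2}: travel distance 33 + fixed 13 = 46.
Compare {F3}: travel distance 41 + fixed 6 = 47.
All other subsets cost ≥ 45. Minimum total cost: 44.

44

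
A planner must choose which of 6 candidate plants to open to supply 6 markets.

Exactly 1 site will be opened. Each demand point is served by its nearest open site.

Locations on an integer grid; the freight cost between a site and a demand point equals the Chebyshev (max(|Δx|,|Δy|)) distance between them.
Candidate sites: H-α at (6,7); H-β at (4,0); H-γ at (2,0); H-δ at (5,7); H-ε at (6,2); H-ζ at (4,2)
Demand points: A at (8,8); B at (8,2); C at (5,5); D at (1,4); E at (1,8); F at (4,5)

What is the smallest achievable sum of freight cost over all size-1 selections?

Open {H-δ}.
  A→H-δ 3, B→H-δ 5, C→H-δ 2, D→H-δ 4, E→H-δ 4, F→H-δ 2  ⇒ total 20.
Compare {H-α}: total 21.
Compare {H-ε}: total 25.
No size-1 selection does better; minimum is 20.

20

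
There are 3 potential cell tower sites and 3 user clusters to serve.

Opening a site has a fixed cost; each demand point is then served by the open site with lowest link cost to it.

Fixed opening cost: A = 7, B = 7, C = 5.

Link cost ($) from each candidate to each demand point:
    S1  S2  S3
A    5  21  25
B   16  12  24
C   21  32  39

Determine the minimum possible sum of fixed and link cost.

Open {A, B}: assign each demand point to its cheapest open site.
  S1→A 5, S2→B 12, S3→B 24
  link cost 41, fixed 14 → total 55.
Compare {A}: link cost 51 + fixed 7 = 58.
Compare {B}: link cost 52 + fixed 7 = 59.
Compare {A, B, C}: link cost 41 + fixed 19 = 60.
All other subsets cost ≥ 58. Minimum total cost: 55.

55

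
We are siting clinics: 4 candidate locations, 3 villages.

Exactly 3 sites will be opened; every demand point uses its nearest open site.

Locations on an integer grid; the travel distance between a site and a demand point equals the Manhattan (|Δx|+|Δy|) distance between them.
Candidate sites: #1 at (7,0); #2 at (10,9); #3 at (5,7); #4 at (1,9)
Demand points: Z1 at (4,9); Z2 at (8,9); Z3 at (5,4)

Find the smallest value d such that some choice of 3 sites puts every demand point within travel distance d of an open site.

3

Open {#1, #2, #3}.
  Farthest demand point is Z1 at travel distance 3 (to #3); all others are ≤ 3.
With {#2, #3, #4} the worst case is 3.
With {#1, #3, #4} the worst case is 5.
No size-3 selection achieves below 3.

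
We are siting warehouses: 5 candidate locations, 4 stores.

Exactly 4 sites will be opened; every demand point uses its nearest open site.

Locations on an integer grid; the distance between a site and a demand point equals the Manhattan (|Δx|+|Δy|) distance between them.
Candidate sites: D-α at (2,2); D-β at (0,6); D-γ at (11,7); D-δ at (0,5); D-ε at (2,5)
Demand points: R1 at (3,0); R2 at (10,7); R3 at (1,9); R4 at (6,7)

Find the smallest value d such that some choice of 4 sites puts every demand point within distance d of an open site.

Open {D-α, D-β, D-γ, D-δ}.
  Farthest demand point is R4 at distance 5 (to D-γ); all others are ≤ 5.
With {D-α, D-β, D-γ, D-ε} the worst case is 5.
With {D-α, D-γ, D-δ, D-ε} the worst case is 5.
No size-4 selection achieves below 5.

5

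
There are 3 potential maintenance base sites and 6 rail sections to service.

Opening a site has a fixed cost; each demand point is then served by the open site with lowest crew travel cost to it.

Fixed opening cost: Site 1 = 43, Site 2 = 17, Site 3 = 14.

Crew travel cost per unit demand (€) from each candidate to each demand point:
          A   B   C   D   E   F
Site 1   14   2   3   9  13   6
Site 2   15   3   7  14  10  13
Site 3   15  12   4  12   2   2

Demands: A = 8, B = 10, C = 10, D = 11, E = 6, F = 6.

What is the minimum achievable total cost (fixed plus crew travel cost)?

342

Open {Site 1, Site 3}: assign each demand point to its cheapest open site.
  A→Site 1 8×14=112, B→Site 1 10×2=20, C→Site 1 10×3=30, D→Site 1 11×9=99, E→Site 3 6×2=12, F→Site 3 6×2=12
  crew travel cost 285, fixed 57 → total 342.
Compare {Site 1, Site 2, Site 3}: crew travel cost 285 + fixed 74 = 359.
Compare {Site 2, Site 3}: crew travel cost 346 + fixed 31 = 377.
Compare {Site 1, Site 2}: crew travel cost 357 + fixed 60 = 417.
All other subsets cost ≥ 359. Minimum total cost: 342.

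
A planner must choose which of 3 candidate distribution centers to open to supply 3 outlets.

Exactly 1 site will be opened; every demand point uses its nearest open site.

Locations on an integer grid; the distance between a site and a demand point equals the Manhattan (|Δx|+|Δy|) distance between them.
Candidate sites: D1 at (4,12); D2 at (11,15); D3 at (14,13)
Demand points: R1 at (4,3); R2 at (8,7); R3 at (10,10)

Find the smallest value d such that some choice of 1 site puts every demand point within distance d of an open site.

9

Open {D1}.
  Farthest demand point is R1 at distance 9 (to D1); all others are ≤ 9.
With {D2} the worst case is 19.
With {D3} the worst case is 20.
No size-1 selection achieves below 9.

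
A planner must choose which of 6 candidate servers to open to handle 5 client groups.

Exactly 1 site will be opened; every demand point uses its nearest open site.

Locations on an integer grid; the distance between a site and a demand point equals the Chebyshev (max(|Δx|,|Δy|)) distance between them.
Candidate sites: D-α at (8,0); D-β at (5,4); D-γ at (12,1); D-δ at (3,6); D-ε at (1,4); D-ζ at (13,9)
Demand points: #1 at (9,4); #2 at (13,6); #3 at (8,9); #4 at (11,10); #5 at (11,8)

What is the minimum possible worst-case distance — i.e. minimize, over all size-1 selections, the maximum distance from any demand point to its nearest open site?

5

Open {D-ζ}.
  Farthest demand point is #1 at distance 5 (to D-ζ); all others are ≤ 5.
With {D-β} the worst case is 8.
With {D-γ} the worst case is 9.
No size-1 selection achieves below 5.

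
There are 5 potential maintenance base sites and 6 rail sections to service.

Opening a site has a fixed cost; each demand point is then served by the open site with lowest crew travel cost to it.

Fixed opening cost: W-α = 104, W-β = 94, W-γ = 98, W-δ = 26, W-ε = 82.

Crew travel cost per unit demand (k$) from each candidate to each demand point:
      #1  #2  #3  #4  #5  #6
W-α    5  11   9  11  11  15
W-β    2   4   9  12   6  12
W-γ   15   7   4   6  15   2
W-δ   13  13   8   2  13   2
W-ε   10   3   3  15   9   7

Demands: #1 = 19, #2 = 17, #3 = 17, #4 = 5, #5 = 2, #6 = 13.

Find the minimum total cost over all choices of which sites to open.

390

Open {W-β, W-δ, W-ε}: assign each demand point to its cheapest open site.
  #1→W-β 19×2=38, #2→W-ε 17×3=51, #3→W-ε 17×3=51, #4→W-δ 5×2=10, #5→W-β 2×6=12, #6→W-δ 13×2=26
  crew travel cost 188, fixed 202 → total 390.
Compare {W-β, W-δ}: crew travel cost 290 + fixed 120 = 410.
Compare {W-β, W-γ}: crew travel cost 242 + fixed 192 = 434.
Compare {W-β, W-γ, W-δ}: crew travel cost 222 + fixed 218 = 440.
All other subsets cost ≥ 410. Minimum total cost: 390.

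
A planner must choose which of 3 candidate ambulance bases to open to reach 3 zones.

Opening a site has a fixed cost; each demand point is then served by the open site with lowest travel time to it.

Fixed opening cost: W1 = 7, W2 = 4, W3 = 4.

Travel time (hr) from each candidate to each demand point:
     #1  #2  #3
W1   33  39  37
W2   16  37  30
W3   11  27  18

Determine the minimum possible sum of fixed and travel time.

Open {W3}: assign each demand point to its cheapest open site.
  #1→W3 11, #2→W3 27, #3→W3 18
  travel time 56, fixed 4 → total 60.
Compare {W2, W3}: travel time 56 + fixed 8 = 64.
Compare {W1, W3}: travel time 56 + fixed 11 = 67.
Compare {W1, W2, W3}: travel time 56 + fixed 15 = 71.
All other subsets cost ≥ 64. Minimum total cost: 60.

60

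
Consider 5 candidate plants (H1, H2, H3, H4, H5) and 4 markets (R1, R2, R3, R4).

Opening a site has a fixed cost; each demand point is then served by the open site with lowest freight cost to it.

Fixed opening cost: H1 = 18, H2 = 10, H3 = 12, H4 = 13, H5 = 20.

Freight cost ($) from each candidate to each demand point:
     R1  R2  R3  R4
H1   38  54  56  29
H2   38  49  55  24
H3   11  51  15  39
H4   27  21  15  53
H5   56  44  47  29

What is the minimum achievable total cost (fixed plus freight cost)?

106

Open {H2, H3, H4}: assign each demand point to its cheapest open site.
  R1→H3 11, R2→H4 21, R3→H3 15, R4→H2 24
  freight cost 71, fixed 35 → total 106.
Compare {H2, H4}: freight cost 87 + fixed 23 = 110.
Compare {H3, H4}: freight cost 86 + fixed 25 = 111.
Compare {H1, H3, H4}: freight cost 76 + fixed 43 = 119.
All other subsets cost ≥ 110. Minimum total cost: 106.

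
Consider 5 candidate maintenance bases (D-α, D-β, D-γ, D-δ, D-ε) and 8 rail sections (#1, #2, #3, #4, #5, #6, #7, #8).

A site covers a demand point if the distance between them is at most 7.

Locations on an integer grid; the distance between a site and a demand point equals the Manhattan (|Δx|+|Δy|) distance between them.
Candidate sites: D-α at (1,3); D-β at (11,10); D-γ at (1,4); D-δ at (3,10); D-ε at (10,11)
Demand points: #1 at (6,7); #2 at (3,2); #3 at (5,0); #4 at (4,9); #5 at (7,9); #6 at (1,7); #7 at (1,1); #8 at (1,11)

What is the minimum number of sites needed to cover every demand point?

Coverage sets (demand points within 7 of each site):
  D-α: {#2, #3, #6, #7}
  D-β: {#5}
  D-γ: {#2, #6, #7, #8}
  D-δ: {#1, #4, #5, #6, #8}
  D-ε: {#5}
No single site covers all 8 demand points.
But {D-α, D-δ} covers everything, so the minimum is 2.

2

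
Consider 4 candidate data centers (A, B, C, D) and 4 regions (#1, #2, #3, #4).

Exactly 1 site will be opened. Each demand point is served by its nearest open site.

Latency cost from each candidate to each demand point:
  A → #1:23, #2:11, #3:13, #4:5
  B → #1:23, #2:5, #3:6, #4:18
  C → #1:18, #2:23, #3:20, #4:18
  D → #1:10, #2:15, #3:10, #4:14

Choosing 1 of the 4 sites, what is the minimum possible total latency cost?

Open {D}.
  #1→D 10, #2→D 15, #3→D 10, #4→D 14  ⇒ total 49.
Compare {A}: total 52.
Compare {B}: total 52.
No size-1 selection does better; minimum is 49.

49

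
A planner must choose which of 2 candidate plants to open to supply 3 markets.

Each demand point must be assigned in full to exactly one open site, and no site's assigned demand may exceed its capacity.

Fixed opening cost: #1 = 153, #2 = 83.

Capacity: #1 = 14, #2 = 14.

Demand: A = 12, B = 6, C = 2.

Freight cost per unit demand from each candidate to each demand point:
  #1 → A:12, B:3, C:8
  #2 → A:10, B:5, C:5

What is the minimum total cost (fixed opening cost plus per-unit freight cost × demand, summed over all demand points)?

384

Open {#1, #2}; cheapest assignment that respects the capacities:
  #1 (cap 14, load 6): B — cost 6×3 = 18
  #2 (cap 14, load 14): A, C — cost 12×10 + 2×5 = 130
  Shipping 148, fixed 236 → total 384.
  Any other capacity-feasible assignment to {#1, #2} ships for at least 148.
Total demand is 20 and no other set of sites has combined capacity ≥ 20, so {#1, #2} is the only feasible choice of open sites. Minimum: 384.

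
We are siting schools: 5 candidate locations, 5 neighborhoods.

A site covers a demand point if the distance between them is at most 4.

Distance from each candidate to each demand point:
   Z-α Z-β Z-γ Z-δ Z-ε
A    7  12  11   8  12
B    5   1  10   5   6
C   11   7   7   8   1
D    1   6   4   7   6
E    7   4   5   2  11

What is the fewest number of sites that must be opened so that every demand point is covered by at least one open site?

3

Coverage sets (demand points within 4 of each site):
  A: {}
  B: {Z-β}
  C: {Z-ε}
  D: {Z-α, Z-γ}
  E: {Z-β, Z-δ}
No 2 sites suffice: every size-2 union leaves at least one demand point uncovered.
But {C, D, E} covers everything, so the minimum is 3.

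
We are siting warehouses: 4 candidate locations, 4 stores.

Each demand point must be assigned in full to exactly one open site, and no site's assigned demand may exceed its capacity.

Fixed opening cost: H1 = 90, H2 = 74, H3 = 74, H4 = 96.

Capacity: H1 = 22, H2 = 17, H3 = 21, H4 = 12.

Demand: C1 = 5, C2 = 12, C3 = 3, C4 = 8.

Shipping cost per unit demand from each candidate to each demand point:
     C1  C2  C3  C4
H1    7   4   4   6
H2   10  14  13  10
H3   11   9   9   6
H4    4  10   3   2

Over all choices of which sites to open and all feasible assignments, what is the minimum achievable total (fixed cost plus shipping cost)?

294

Open {H1, H4}; cheapest assignment that respects the capacities:
  H1 (cap 22, load 17): C1, C2 — cost 5×7 + 12×4 = 83
  H4 (cap 12, load 11): C3, C4 — cost 3×3 + 8×2 = 25
  Shipping 108, fixed 186 → total 294.
  Any other capacity-feasible assignment to {H1, H4} ships for at least 108.
Compare {H1, H3}: its best feasible assignment gives total 307.
Compare {H1, H2}: its best feasible assignment gives total 339.
Every other set of open sites that can feasibly serve all demand totals ≥ 307 even under its best assignment. Minimum: 294.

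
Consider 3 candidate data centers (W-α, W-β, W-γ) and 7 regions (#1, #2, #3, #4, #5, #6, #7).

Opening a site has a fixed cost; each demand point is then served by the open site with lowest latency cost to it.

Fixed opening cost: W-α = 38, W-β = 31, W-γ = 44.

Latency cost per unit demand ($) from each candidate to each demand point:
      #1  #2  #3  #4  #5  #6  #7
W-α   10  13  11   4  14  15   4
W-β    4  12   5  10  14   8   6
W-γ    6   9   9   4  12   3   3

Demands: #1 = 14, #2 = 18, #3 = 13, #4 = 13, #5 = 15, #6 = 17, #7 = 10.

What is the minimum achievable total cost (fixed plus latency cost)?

Open {W-β, W-γ}: assign each demand point to its cheapest open site.
  #1→W-β 14×4=56, #2→W-γ 18×9=162, #3→W-β 13×5=65, #4→W-γ 13×4=52, #5→W-γ 15×12=180, #6→W-γ 17×3=51, #7→W-γ 10×3=30
  latency cost 596, fixed 75 → total 671.
Compare {W-α, W-β, W-γ}: latency cost 596 + fixed 113 = 709.
Compare {W-γ}: latency cost 676 + fixed 44 = 720.
Compare {W-α, W-γ}: latency cost 676 + fixed 82 = 758.
All other subsets cost ≥ 709. Minimum total cost: 671.

671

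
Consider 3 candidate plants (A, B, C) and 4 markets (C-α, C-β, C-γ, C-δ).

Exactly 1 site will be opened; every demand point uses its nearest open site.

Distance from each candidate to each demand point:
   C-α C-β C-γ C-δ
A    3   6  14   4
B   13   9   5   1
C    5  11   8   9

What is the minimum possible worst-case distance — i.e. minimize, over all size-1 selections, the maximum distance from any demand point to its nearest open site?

11

Open {C}.
  Farthest demand point is C-β at distance 11 (to C); all others are ≤ 11.
With {B} the worst case is 13.
With {A} the worst case is 14.
No size-1 selection achieves below 11.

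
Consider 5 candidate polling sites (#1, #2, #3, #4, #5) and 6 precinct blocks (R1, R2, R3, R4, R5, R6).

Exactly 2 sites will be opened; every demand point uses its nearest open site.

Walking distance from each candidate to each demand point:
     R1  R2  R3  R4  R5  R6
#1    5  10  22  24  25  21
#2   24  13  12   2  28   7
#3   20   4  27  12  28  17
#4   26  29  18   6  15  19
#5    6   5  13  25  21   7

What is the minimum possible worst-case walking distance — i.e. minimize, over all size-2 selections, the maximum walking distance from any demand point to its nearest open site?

15

Open {#4, #5}.
  Farthest demand point is R5 at walking distance 15 (to #4); all others are ≤ 15.
With {#1, #4} the worst case is 19.
With {#3, #4} the worst case is 20.
No size-2 selection achieves below 15.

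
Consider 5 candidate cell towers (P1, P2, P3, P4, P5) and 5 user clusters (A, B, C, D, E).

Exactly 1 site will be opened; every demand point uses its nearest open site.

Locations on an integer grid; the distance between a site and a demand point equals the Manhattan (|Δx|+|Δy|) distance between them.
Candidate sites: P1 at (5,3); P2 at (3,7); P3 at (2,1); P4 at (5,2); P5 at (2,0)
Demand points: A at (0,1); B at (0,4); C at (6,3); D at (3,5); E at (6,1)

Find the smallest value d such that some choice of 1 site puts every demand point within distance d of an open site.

6

Open {P3}.
  Farthest demand point is C at distance 6 (to P3); all others are ≤ 6.
With {P1} the worst case is 7.
With {P4} the worst case is 7.
No size-1 selection achieves below 6.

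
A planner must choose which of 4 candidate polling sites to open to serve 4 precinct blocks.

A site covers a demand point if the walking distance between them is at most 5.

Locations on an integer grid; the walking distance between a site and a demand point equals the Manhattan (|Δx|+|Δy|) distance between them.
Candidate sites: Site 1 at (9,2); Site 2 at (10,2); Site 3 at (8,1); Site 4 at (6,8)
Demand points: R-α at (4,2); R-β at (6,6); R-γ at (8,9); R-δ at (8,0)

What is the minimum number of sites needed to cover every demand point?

Coverage sets (demand points within 5 of each site):
  Site 1: {R-α, R-δ}
  Site 2: {R-δ}
  Site 3: {R-α, R-δ}
  Site 4: {R-β, R-γ}
No single site covers all 4 demand points.
But {Site 1, Site 4} covers everything, so the minimum is 2.

2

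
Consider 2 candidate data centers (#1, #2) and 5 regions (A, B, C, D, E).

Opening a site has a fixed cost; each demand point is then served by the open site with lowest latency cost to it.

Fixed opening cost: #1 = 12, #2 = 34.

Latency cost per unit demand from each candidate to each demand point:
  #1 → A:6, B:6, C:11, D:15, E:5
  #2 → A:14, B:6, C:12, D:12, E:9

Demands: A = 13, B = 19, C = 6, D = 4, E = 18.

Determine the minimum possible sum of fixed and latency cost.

420

Open {#1}: assign each demand point to its cheapest open site.
  A→#1 13×6=78, B→#1 19×6=114, C→#1 6×11=66, D→#1 4×15=60, E→#1 18×5=90
  latency cost 408, fixed 12 → total 420.
Compare {#1, #2}: latency cost 396 + fixed 46 = 442.
Compare {#2}: latency cost 578 + fixed 34 = 612.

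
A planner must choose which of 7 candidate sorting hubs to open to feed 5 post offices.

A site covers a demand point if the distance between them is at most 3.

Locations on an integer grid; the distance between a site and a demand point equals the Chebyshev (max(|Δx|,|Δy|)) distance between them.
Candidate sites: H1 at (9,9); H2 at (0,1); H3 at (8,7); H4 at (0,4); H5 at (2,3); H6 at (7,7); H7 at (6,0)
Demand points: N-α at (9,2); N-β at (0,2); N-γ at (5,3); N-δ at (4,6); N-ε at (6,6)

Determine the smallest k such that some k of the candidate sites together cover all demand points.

3

Coverage sets (demand points within 3 of each site):
  H1: {N-ε}
  H2: {N-β}
  H3: {N-ε}
  H4: {N-β}
  H5: {N-β, N-γ, N-δ}
  H6: {N-δ, N-ε}
  H7: {N-α, N-γ}
No 2 sites suffice: every size-2 union leaves at least one demand point uncovered.
But {H1, H5, H7} covers everything, so the minimum is 3.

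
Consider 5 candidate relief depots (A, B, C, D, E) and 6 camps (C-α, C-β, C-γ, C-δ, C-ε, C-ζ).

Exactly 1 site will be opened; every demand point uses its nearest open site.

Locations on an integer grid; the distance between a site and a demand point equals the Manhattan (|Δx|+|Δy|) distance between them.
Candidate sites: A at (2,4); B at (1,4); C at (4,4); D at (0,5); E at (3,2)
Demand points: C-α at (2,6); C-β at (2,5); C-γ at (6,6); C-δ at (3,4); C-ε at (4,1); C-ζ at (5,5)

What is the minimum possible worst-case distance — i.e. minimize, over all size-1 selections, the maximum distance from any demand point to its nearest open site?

4

Open {C}.
  Farthest demand point is C-α at distance 4 (to C); all others are ≤ 4.
With {A} the worst case is 6.
With {B} the worst case is 7.
No size-1 selection achieves below 4.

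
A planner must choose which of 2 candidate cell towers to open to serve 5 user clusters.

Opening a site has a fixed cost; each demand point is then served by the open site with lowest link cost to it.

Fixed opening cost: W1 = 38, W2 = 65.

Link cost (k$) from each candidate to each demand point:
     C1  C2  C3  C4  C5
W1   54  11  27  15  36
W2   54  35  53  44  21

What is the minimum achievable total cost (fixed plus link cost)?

181

Open {W1}: assign each demand point to its cheapest open site.
  C1→W1 54, C2→W1 11, C3→W1 27, C4→W1 15, C5→W1 36
  link cost 143, fixed 38 → total 181.
Compare {W1, W2}: link cost 128 + fixed 103 = 231.
Compare {W2}: link cost 207 + fixed 65 = 272.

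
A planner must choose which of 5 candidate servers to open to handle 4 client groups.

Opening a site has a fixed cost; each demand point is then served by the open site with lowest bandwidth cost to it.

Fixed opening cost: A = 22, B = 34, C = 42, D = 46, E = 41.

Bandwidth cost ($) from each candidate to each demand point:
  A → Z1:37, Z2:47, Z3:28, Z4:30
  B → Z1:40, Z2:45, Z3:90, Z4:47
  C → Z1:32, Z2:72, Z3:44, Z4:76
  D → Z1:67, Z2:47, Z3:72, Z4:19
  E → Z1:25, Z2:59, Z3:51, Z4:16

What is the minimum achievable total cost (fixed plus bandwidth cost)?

Open {A}: assign each demand point to its cheapest open site.
  Z1→A 37, Z2→A 47, Z3→A 28, Z4→A 30
  bandwidth cost 142, fixed 22 → total 164.
Compare {A, E}: bandwidth cost 116 + fixed 63 = 179.
Compare {E}: bandwidth cost 151 + fixed 41 = 192.
Compare {A, B}: bandwidth cost 140 + fixed 56 = 196.
All other subsets cost ≥ 179. Minimum total cost: 164.

164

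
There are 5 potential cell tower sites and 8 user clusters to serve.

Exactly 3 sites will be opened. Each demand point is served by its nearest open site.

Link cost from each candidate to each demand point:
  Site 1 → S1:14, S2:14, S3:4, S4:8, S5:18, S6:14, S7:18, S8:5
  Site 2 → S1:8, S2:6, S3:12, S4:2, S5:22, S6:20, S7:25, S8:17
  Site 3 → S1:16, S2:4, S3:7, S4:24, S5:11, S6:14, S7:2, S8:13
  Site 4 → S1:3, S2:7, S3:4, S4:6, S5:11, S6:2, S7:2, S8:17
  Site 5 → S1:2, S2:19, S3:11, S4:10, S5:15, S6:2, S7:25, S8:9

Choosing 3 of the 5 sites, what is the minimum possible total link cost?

35

Open {Site 1, Site 2, Site 4}.
  S1→Site 4 3, S2→Site 2 6, S3→Site 1 4, S4→Site 2 2, S5→Site 4 11, S6→Site 4 2, S7→Site 4 2, S8→Site 1 5  ⇒ total 35.
Compare {Site 1, Site 3, Site 4}: total 37.
Compare {Site 1, Site 3, Site 5}: total 38.
No size-3 selection does better; minimum is 35.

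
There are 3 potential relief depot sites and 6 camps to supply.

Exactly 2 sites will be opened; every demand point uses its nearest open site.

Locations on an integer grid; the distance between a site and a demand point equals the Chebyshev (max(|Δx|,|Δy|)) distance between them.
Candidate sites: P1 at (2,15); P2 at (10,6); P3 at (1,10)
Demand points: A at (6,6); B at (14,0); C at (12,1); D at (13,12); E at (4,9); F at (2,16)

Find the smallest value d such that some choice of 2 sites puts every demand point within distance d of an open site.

Open {P1, P2}.
  Farthest demand point is B at distance 6 (to P2); all others are ≤ 6.
With {P2, P3} the worst case is 6.
With {P1, P3} the worst case is 13.
No size-2 selection achieves below 6.

6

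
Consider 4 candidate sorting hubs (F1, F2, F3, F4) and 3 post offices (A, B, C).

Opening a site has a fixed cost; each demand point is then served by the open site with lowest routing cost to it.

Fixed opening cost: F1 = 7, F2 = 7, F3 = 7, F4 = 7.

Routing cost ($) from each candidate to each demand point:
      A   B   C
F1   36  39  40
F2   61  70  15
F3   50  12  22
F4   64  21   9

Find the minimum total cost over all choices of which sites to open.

Open {F1, F3, F4}: assign each demand point to its cheapest open site.
  A→F1 36, B→F3 12, C→F4 9
  routing cost 57, fixed 21 → total 78.
Compare {F1, F4}: routing cost 66 + fixed 14 = 80.
Compare {F1, F3}: routing cost 70 + fixed 14 = 84.
Compare {F1, F2, F3}: routing cost 63 + fixed 21 = 84.
All other subsets cost ≥ 80. Minimum total cost: 78.

78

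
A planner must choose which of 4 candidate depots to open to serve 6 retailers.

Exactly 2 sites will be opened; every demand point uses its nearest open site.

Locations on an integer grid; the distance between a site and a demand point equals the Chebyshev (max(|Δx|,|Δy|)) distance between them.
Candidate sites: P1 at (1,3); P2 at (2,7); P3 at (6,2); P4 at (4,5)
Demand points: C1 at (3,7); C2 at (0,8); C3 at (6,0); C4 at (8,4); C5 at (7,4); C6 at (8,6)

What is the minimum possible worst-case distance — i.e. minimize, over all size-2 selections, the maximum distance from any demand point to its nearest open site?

4

Open {P2, P3}.
  Farthest demand point is C6 at distance 4 (to P3); all others are ≤ 4.
With {P3, P4} the worst case is 4.
With {P1, P3} the worst case is 5.
No size-2 selection achieves below 4.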